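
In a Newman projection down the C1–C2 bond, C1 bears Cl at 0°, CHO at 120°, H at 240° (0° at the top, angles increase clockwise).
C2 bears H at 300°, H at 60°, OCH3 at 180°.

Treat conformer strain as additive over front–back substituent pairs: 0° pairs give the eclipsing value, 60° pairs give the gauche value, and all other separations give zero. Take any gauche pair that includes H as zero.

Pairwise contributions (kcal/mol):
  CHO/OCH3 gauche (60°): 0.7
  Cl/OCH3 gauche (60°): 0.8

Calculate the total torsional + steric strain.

This conformer is staggered. CHO at 120° is gauche with OCH3 at 180° (0.7). Total 0.7 kcal/mol.

0.7 kcal/mol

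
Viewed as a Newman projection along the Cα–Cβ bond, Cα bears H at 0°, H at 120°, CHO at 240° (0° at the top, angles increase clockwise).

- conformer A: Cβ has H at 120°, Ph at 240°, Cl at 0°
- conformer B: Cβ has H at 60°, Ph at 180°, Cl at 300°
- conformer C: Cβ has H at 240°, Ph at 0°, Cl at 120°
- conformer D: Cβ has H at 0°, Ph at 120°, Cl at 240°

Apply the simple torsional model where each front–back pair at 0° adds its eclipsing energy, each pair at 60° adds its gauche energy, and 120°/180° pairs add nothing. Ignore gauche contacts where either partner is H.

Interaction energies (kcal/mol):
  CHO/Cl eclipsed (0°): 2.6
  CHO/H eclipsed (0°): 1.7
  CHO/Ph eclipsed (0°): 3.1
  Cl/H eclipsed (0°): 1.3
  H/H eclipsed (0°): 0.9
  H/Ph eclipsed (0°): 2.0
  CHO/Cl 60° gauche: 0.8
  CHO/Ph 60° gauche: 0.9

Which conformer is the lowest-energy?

B

A (eclipsed): H–Cl eclipsed, H–H eclipsed, CHO–Ph eclipsed; 1.3 + 0.9 + 3.1 = 5.3 kcal/mol.
B (staggered): CHO–Ph gauche, CHO–Cl gauche; 0.9 + 0.8 = 1.7 kcal/mol.
C (eclipsed): H–Ph eclipsed, H–Cl eclipsed, CHO–H eclipsed; 2.0 + 1.3 + 1.7 = 5.0 kcal/mol.
D (eclipsed): H–H eclipsed, H–Ph eclipsed, CHO–Cl eclipsed; 0.9 + 2.0 + 2.6 = 5.5 kcal/mol.
B has the lowest total (1.7 kcal/mol).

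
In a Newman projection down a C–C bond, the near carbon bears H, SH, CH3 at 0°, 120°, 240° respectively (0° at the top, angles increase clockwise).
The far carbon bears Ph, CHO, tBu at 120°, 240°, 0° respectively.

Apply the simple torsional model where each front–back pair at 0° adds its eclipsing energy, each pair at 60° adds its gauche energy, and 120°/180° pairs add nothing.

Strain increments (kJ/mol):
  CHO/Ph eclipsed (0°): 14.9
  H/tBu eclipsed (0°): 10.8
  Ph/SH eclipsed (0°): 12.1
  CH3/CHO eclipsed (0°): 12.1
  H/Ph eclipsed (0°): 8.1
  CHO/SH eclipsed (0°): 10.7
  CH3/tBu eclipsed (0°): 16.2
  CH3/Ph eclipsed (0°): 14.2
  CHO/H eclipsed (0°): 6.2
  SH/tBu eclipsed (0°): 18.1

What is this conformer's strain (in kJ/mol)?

This conformer is eclipsed. H at 0° is eclipsed with tBu at 0° (10.8); SH at 120° is eclipsed with Ph at 120° (12.1); CH3 at 240° is eclipsed with CHO at 240° (12.1). Total 35.0 kJ/mol.

35.0 kJ/mol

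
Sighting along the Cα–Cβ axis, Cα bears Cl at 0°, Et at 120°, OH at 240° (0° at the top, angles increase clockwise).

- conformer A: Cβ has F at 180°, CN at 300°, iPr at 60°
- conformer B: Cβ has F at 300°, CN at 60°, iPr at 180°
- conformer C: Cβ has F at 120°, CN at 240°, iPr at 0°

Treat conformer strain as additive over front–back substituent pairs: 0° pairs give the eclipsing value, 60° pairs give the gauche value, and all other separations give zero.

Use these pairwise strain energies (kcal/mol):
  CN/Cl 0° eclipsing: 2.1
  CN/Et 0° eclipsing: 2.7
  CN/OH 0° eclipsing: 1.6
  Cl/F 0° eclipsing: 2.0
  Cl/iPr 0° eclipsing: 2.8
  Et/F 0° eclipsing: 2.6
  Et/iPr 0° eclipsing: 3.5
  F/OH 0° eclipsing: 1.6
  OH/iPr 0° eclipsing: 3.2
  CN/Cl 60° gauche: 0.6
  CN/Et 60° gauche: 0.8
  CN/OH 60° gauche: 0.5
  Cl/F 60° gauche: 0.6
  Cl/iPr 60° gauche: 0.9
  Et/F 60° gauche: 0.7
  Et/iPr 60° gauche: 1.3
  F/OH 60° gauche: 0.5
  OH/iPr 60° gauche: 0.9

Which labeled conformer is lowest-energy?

A

A (staggered): Cl–CN gauche, Cl–iPr gauche, Et–F gauche, Et–iPr gauche, OH–F gauche, OH–CN gauche; 0.6 + 0.9 + 0.7 + 1.3 + 0.5 + 0.5 = 4.5 kcal/mol.
B (staggered): Cl–F gauche, Cl–CN gauche, Et–CN gauche, Et–iPr gauche, OH–F gauche, OH–iPr gauche; 0.6 + 0.6 + 0.8 + 1.3 + 0.5 + 0.9 = 4.7 kcal/mol.
C (eclipsed): Cl–iPr eclipsed, Et–F eclipsed, OH–CN eclipsed; 2.8 + 2.6 + 1.6 = 7.0 kcal/mol.
A has the lowest total (4.5 kcal/mol).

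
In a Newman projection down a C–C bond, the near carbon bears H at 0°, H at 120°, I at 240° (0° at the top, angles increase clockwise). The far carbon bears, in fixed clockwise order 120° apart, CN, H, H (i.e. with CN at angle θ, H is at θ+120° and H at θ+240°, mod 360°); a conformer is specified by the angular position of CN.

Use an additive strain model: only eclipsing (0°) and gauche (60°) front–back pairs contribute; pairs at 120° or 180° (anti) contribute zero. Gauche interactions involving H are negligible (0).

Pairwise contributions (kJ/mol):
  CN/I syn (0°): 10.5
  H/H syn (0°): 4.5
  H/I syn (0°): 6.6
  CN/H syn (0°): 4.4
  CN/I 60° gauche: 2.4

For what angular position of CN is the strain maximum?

240°

CN at 0° (eclipsed): H(0°)/CN(0°) eclipsed 4.4; H(120°)/H(120°) eclipsed 4.5; I(240°)/H(240°) eclipsed 6.6 → 15.5 kJ/mol.
CN at 60° (staggered): no non-H gauche contacts → 0.0 kJ/mol.
CN at 120° (eclipsed): H(0°)/H(0°) eclipsed 4.5; H(120°)/CN(120°) eclipsed 4.4; I(240°)/H(240°) eclipsed 6.6 → 15.5 kJ/mol.
CN at 180° (staggered): I(240°)/CN(180°) gauche 2.4 → 2.4 kJ/mol.
CN at 240° (eclipsed): H(0°)/H(0°) eclipsed 4.5; H(120°)/H(120°) eclipsed 4.5; I(240°)/CN(240°) eclipsed 10.5 → 19.5 kJ/mol.
CN at 300° (staggered): I(240°)/CN(300°) gauche 2.4 → 2.4 kJ/mol.
The maximum (19.5 kJ/mol) occurs with CN at 240°.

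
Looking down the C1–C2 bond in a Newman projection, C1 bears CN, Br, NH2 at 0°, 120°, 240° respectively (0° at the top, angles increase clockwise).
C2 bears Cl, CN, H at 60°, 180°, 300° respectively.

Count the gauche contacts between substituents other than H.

4

Non-H gauche pairs: CN(0°)/Cl(60°); Br(120°)/Cl(60°); Br(120°)/CN(180°); NH2(240°)/CN(180°) — 4 interactions.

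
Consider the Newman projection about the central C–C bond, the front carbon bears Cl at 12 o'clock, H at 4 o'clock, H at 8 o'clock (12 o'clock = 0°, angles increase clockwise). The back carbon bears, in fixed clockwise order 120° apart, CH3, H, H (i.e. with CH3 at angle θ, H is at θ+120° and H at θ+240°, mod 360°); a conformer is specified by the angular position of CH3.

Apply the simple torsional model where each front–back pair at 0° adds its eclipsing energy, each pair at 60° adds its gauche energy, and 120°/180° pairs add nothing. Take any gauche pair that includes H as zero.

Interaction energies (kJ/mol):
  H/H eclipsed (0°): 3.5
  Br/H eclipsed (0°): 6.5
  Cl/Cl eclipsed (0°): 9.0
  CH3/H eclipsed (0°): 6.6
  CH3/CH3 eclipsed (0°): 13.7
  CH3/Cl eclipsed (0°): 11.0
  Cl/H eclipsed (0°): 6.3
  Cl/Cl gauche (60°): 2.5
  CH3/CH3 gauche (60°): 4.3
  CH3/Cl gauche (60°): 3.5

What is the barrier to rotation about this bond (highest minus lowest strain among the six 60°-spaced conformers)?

18.0 kJ/mol

CH3 at 0° (eclipsed): Cl(0°)/CH3(0°) eclipsed 11.0; H(120°)/H(120°) eclipsed 3.5; H(240°)/H(240°) eclipsed 3.5 → 18.0 kJ/mol.
CH3 at 60° (staggered): Cl(0°)/CH3(60°) gauche 3.5 → 3.5 kJ/mol.
CH3 at 120° (eclipsed): Cl(0°)/H(0°) eclipsed 6.3; H(120°)/CH3(120°) eclipsed 6.6; H(240°)/H(240°) eclipsed 3.5 → 16.4 kJ/mol.
CH3 at 180° (staggered): no non-H gauche contacts → 0.0 kJ/mol.
CH3 at 240° (eclipsed): Cl(0°)/H(0°) eclipsed 6.3; H(120°)/H(120°) eclipsed 3.5; H(240°)/CH3(240°) eclipsed 6.6 → 16.4 kJ/mol.
CH3 at 300° (staggered): Cl(0°)/CH3(300°) gauche 3.5 → 3.5 kJ/mol.
Max at 0° (18.0 kJ/mol), min at 180° (0.0 kJ/mol); barrier = 18.0 kJ/mol.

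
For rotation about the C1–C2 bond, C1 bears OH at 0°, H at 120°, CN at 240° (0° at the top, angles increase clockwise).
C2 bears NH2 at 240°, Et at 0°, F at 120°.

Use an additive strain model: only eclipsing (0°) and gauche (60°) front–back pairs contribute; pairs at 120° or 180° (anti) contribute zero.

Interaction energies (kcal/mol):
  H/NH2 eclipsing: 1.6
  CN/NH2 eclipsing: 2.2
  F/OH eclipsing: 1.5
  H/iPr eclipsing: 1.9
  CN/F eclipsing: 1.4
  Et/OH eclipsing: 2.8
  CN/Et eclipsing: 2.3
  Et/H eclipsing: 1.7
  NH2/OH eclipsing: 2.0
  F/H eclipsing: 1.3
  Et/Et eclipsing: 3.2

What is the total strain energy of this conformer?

This conformer (eclipsed): OH(0°)/Et(0°) eclipsed 2.8; H(120°)/F(120°) eclipsed 1.3; CN(240°)/NH2(240°) eclipsed 2.2 → 6.3 kcal/mol.

6.3 kcal/mol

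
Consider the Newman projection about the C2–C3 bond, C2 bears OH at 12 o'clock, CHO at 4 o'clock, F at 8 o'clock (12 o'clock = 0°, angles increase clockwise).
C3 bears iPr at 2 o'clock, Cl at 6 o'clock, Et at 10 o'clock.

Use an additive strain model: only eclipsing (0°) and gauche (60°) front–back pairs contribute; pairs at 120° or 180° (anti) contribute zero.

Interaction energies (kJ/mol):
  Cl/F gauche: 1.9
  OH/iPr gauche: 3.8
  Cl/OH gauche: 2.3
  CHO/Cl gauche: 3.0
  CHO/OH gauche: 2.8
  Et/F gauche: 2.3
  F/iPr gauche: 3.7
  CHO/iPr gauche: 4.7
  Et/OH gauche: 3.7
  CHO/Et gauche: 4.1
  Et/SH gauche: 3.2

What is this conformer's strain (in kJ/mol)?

This conformer (staggered): OH(0°)/iPr(60°) gauche 3.8; OH(0°)/Et(300°) gauche 3.7; CHO(120°)/iPr(60°) gauche 4.7; CHO(120°)/Cl(180°) gauche 3.0; F(240°)/Cl(180°) gauche 1.9; F(240°)/Et(300°) gauche 2.3 → 19.4 kJ/mol.

19.4 kJ/mol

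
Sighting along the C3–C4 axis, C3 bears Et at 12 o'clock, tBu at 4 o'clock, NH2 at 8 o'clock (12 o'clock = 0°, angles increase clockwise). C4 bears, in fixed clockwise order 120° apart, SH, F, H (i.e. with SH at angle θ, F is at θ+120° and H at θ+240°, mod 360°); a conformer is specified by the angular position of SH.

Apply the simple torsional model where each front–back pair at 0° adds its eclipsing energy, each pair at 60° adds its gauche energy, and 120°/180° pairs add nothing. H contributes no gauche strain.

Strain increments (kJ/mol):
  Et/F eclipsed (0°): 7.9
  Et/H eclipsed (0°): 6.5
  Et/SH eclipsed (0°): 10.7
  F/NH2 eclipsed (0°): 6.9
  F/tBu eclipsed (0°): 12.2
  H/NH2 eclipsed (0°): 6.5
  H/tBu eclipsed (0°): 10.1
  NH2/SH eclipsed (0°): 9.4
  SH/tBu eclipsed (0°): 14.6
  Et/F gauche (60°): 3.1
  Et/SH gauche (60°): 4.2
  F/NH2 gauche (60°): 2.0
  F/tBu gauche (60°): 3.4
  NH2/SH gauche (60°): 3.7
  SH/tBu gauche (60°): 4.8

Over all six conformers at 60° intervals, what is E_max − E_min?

SH at 0° (eclipsed): Et–SH eclipsed, tBu–F eclipsed, NH2–H eclipsed; 10.7 + 12.2 + 6.5 = 29.4 kJ/mol.
SH at 60° (staggered): Et–SH gauche, tBu–SH gauche, tBu–F gauche, NH2–F gauche; 4.2 + 4.8 + 3.4 + 2.0 = 14.4 kJ/mol.
SH at 120° (eclipsed): Et–H eclipsed, tBu–SH eclipsed, NH2–F eclipsed; 6.5 + 14.6 + 6.9 = 28.0 kJ/mol.
SH at 180° (staggered): Et–F gauche, tBu–SH gauche, NH2–SH gauche, NH2–F gauche; 3.1 + 4.8 + 3.7 + 2.0 = 13.6 kJ/mol.
SH at 240° (eclipsed): Et–F eclipsed, tBu–H eclipsed, NH2–SH eclipsed; 7.9 + 10.1 + 9.4 = 27.4 kJ/mol.
SH at 300° (staggered): Et–SH gauche, Et–F gauche, tBu–F gauche, NH2–SH gauche; 4.2 + 3.1 + 3.4 + 3.7 = 14.4 kJ/mol.
Max at 0° (29.4 kJ/mol), min at 180° (13.6 kJ/mol); barrier = 15.8 kJ/mol.

15.8 kJ/mol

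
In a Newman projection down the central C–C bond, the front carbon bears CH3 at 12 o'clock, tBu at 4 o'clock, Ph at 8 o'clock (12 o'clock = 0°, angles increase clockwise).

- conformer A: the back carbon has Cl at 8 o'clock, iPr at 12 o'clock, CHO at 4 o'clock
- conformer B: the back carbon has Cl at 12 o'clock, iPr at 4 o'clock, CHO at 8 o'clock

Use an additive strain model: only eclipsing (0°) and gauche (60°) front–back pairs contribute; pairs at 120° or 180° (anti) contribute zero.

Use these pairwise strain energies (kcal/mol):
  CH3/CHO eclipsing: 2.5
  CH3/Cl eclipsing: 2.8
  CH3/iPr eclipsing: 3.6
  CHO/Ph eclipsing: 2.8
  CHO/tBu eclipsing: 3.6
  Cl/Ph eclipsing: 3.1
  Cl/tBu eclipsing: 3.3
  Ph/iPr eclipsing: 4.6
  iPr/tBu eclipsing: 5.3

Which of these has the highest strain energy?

B

A is eclipsed. CH3 at 0° is eclipsed with iPr at 0° (3.6); tBu at 120° is eclipsed with CHO at 120° (3.6); Ph at 240° is eclipsed with Cl at 240° (3.1). Total 10.3 kcal/mol.
B is eclipsed. CH3 at 0° is eclipsed with Cl at 0° (2.8); tBu at 120° is eclipsed with iPr at 120° (5.3); Ph at 240° is eclipsed with CHO at 240° (2.8). Total 10.9 kcal/mol.
B has the highest total (10.9 kcal/mol).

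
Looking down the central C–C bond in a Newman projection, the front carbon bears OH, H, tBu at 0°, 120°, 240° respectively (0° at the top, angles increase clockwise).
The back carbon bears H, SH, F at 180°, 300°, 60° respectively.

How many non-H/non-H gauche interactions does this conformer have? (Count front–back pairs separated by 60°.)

Non-H gauche pairs: OH(0°)/SH(300°); OH(0°)/F(60°); tBu(240°)/SH(300°) — 3 interactions.

3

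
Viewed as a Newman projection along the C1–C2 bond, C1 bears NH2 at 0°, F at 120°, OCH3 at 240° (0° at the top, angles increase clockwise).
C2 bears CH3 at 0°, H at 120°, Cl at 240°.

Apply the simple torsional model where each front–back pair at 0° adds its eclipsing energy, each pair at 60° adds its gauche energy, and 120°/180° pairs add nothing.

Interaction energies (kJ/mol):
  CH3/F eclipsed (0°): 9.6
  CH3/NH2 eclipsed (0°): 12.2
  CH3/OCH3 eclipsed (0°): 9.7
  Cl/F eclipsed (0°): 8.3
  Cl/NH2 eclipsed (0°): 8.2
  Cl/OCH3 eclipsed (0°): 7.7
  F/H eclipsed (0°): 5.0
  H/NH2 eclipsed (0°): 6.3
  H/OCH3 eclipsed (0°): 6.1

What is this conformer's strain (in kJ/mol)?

24.9 kJ/mol

This conformer (eclipsed): NH2(0°)/CH3(0°) eclipsed 12.2; F(120°)/H(120°) eclipsed 5.0; OCH3(240°)/Cl(240°) eclipsed 7.7 → 24.9 kJ/mol.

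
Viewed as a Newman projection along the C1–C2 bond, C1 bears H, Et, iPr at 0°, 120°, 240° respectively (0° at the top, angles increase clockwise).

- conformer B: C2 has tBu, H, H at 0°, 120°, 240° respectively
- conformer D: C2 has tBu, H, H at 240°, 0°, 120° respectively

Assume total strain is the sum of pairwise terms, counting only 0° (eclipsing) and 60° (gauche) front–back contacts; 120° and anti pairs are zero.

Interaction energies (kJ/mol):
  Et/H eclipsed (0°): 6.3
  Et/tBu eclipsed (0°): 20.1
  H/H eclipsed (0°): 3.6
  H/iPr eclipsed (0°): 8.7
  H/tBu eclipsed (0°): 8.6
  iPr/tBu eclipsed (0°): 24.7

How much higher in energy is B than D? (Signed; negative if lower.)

-11.0 kJ/mol

B is eclipsed. H at 0° is eclipsed with tBu at 0° (8.6); Et at 120° is eclipsed with H at 120° (6.3); iPr at 240° is eclipsed with H at 240° (8.7). Total 23.6 kJ/mol.
D is eclipsed. H at 0° is eclipsed with H at 0° (3.6); Et at 120° is eclipsed with H at 120° (6.3); iPr at 240° is eclipsed with tBu at 240° (24.7). Total 34.6 kJ/mol.
E(B) − E(D) = 23.6 − 34.6 = -11.0 kJ/mol.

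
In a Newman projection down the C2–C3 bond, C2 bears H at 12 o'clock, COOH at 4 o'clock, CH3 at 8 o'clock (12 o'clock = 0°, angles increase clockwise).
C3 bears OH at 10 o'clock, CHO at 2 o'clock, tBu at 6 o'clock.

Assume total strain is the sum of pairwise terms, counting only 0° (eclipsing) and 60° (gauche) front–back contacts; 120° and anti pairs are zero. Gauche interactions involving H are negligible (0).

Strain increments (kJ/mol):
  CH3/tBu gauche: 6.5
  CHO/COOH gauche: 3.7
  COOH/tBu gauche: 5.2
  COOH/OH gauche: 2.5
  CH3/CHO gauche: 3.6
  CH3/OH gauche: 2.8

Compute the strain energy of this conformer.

This conformer (staggered): COOH(120°)/CHO(60°) gauche 3.7; COOH(120°)/tBu(180°) gauche 5.2; CH3(240°)/OH(300°) gauche 2.8; CH3(240°)/tBu(180°) gauche 6.5 → 18.2 kJ/mol.

18.2 kJ/mol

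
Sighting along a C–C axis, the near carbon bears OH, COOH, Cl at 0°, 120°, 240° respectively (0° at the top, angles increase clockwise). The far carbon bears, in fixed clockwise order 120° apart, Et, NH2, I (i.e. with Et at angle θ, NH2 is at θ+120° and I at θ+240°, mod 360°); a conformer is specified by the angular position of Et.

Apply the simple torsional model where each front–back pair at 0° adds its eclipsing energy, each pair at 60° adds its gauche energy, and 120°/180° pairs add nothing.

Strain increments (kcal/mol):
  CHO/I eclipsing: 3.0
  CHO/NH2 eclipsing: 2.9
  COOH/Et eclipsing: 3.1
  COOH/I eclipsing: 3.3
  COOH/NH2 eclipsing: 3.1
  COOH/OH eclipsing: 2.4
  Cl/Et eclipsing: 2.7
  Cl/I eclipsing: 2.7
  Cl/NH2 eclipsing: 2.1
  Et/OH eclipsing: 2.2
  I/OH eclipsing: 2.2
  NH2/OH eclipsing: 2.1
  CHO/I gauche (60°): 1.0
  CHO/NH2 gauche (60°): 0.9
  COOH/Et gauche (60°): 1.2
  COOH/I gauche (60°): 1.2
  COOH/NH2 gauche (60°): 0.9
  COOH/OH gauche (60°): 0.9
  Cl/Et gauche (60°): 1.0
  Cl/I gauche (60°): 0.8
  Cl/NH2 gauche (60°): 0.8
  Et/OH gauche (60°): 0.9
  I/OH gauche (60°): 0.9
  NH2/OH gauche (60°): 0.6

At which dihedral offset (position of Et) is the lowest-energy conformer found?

Et at 0° is eclipsed. OH at 0° is eclipsed with Et at 0° (2.2); COOH at 120° is eclipsed with NH2 at 120° (3.1); Cl at 240° is eclipsed with I at 240° (2.7). Total 8.0 kcal/mol.
Et at 60° is staggered. OH at 0° is gauche with Et at 60° (0.9); OH at 0° is gauche with I at 300° (0.9); COOH at 120° is gauche with Et at 60° (1.2); COOH at 120° is gauche with NH2 at 180° (0.9); Cl at 240° is gauche with NH2 at 180° (0.8); Cl at 240° is gauche with I at 300° (0.8). Total 5.5 kcal/mol.
Et at 120° is eclipsed. OH at 0° is eclipsed with I at 0° (2.2); COOH at 120° is eclipsed with Et at 120° (3.1); Cl at 240° is eclipsed with NH2 at 240° (2.1). Total 7.4 kcal/mol.
Et at 180° is staggered. OH at 0° is gauche with NH2 at 300° (0.6); OH at 0° is gauche with I at 60° (0.9); COOH at 120° is gauche with Et at 180° (1.2); COOH at 120° is gauche with I at 60° (1.2); Cl at 240° is gauche with Et at 180° (1.0); Cl at 240° is gauche with NH2 at 300° (0.8). Total 5.7 kcal/mol.
Et at 240° is eclipsed. OH at 0° is eclipsed with NH2 at 0° (2.1); COOH at 120° is eclipsed with I at 120° (3.3); Cl at 240° is eclipsed with Et at 240° (2.7). Total 8.1 kcal/mol.
Et at 300° is staggered. OH at 0° is gauche with Et at 300° (0.9); OH at 0° is gauche with NH2 at 60° (0.6); COOH at 120° is gauche with NH2 at 60° (0.9); COOH at 120° is gauche with I at 180° (1.2); Cl at 240° is gauche with Et at 300° (1.0); Cl at 240° is gauche with I at 180° (0.8). Total 5.4 kcal/mol.
The minimum (5.4 kcal/mol) occurs with Et at 300°.

300°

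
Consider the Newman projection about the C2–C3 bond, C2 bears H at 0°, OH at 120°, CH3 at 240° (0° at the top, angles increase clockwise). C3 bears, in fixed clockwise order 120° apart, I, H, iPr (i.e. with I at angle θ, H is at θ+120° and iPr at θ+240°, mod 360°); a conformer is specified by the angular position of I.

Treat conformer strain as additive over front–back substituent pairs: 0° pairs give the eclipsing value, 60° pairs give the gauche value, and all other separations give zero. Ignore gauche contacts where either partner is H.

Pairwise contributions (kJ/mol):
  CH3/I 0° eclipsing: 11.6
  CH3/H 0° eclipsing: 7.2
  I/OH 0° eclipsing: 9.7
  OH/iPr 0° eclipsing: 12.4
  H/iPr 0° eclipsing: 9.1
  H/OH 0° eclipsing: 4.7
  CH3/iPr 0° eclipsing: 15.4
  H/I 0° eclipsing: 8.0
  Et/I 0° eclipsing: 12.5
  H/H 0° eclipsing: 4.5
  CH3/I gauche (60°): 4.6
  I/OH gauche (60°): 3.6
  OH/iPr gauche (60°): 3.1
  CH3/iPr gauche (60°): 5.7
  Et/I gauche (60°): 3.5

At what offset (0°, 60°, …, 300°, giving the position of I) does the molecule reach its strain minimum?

60°

I at 0° (eclipsed): H(0°)/I(0°) eclipsed 8.0; OH(120°)/H(120°) eclipsed 4.7; CH3(240°)/iPr(240°) eclipsed 15.4 → 28.1 kJ/mol.
I at 60° (staggered): OH(120°)/I(60°) gauche 3.6; CH3(240°)/iPr(300°) gauche 5.7 → 9.3 kJ/mol.
I at 120° (eclipsed): H(0°)/iPr(0°) eclipsed 9.1; OH(120°)/I(120°) eclipsed 9.7; CH3(240°)/H(240°) eclipsed 7.2 → 26.0 kJ/mol.
I at 180° (staggered): OH(120°)/I(180°) gauche 3.6; OH(120°)/iPr(60°) gauche 3.1; CH3(240°)/I(180°) gauche 4.6 → 11.3 kJ/mol.
I at 240° (eclipsed): H(0°)/H(0°) eclipsed 4.5; OH(120°)/iPr(120°) eclipsed 12.4; CH3(240°)/I(240°) eclipsed 11.6 → 28.5 kJ/mol.
I at 300° (staggered): OH(120°)/iPr(180°) gauche 3.1; CH3(240°)/I(300°) gauche 4.6; CH3(240°)/iPr(180°) gauche 5.7 → 13.4 kJ/mol.
The minimum (9.3 kJ/mol) occurs with I at 60°.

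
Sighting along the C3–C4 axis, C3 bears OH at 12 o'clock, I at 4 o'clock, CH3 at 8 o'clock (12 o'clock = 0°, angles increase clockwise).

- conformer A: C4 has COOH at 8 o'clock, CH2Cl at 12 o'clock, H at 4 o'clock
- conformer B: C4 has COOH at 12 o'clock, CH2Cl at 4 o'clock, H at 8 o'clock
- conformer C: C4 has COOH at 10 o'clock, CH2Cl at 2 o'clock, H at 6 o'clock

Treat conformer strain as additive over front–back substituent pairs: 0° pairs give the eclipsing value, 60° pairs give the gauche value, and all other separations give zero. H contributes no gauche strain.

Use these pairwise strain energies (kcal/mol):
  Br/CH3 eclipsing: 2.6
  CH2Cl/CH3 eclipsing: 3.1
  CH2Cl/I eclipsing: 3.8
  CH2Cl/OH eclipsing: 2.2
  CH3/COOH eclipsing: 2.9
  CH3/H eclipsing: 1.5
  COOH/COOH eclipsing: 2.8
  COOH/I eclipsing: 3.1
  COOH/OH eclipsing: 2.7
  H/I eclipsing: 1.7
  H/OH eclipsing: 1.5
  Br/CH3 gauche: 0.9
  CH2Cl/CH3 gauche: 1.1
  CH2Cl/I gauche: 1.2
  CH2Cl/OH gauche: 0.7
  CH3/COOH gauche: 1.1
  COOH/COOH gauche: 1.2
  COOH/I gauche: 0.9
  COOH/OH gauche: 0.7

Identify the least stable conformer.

B

A (eclipsed): OH(0°)/CH2Cl(0°) eclipsed 2.2; I(120°)/H(120°) eclipsed 1.7; CH3(240°)/COOH(240°) eclipsed 2.9 → 6.8 kcal/mol.
B (eclipsed): OH(0°)/COOH(0°) eclipsed 2.7; I(120°)/CH2Cl(120°) eclipsed 3.8; CH3(240°)/H(240°) eclipsed 1.5 → 8.0 kcal/mol.
C (staggered): OH(0°)/COOH(300°) gauche 0.7; OH(0°)/CH2Cl(60°) gauche 0.7; I(120°)/CH2Cl(60°) gauche 1.2; CH3(240°)/COOH(300°) gauche 1.1 → 3.7 kcal/mol.
B has the highest total (8.0 kcal/mol).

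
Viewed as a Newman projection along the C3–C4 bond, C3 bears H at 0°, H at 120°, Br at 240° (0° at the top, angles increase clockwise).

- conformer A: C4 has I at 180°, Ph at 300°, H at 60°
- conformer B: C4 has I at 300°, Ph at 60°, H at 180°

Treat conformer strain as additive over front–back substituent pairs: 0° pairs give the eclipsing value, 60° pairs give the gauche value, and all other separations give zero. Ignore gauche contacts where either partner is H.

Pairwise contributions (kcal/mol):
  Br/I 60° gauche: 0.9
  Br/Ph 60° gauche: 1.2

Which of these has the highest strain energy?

A

A (staggered): Br–I gauche, Br–Ph gauche; 0.9 + 1.2 = 2.1 kcal/mol.
B (staggered): Br–I gauche; 0.9 = 0.9 kcal/mol.
A has the highest total (2.1 kcal/mol).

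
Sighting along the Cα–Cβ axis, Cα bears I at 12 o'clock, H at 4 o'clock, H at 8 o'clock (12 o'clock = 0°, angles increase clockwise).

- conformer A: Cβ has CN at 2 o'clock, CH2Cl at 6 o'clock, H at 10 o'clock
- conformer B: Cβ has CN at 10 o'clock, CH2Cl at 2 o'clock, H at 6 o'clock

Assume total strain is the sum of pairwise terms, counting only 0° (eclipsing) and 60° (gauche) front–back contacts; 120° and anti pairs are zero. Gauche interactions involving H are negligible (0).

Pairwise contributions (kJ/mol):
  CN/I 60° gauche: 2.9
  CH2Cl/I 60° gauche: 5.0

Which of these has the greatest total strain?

B

A is staggered. I at 0° is gauche with CN at 60° (2.9). Total 2.9 kJ/mol.
B is staggered. I at 0° is gauche with CN at 300° (2.9); I at 0° is gauche with CH2Cl at 60° (5.0). Total 7.9 kJ/mol.
B has the highest total (7.9 kJ/mol).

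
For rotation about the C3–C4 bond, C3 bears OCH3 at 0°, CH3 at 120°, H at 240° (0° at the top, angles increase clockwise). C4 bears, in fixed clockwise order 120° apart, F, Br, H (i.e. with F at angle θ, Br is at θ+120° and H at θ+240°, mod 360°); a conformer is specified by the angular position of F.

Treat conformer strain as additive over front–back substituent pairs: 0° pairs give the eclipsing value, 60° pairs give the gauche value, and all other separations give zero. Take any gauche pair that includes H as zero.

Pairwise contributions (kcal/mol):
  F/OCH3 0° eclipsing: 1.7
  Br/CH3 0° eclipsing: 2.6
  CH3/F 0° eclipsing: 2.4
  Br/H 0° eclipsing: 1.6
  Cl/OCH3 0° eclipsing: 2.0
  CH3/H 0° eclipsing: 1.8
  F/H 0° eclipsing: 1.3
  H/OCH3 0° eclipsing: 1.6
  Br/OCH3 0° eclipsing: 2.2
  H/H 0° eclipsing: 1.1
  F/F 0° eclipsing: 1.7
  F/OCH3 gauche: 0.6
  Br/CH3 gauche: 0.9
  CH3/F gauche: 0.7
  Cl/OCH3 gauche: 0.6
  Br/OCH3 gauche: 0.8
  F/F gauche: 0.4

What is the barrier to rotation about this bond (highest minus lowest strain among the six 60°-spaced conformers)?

4.1 kcal/mol

F at 0° is eclipsed. OCH3 at 0° is eclipsed with F at 0° (1.7); CH3 at 120° is eclipsed with Br at 120° (2.6); H at 240° is eclipsed with H at 240° (1.1). Total 5.4 kcal/mol.
F at 60° is staggered. OCH3 at 0° is gauche with F at 60° (0.6); CH3 at 120° is gauche with F at 60° (0.7); CH3 at 120° is gauche with Br at 180° (0.9). Total 2.2 kcal/mol.
F at 120° is eclipsed. OCH3 at 0° is eclipsed with H at 0° (1.6); CH3 at 120° is eclipsed with F at 120° (2.4); H at 240° is eclipsed with Br at 240° (1.6). Total 5.6 kcal/mol.
F at 180° is staggered. OCH3 at 0° is gauche with Br at 300° (0.8); CH3 at 120° is gauche with F at 180° (0.7). Total 1.5 kcal/mol.
F at 240° is eclipsed. OCH3 at 0° is eclipsed with Br at 0° (2.2); CH3 at 120° is eclipsed with H at 120° (1.8); H at 240° is eclipsed with F at 240° (1.3). Total 5.3 kcal/mol.
F at 300° is staggered. OCH3 at 0° is gauche with F at 300° (0.6); OCH3 at 0° is gauche with Br at 60° (0.8); CH3 at 120° is gauche with Br at 60° (0.9). Total 2.3 kcal/mol.
Max at 120° (5.6 kcal/mol), min at 180° (1.5 kcal/mol); barrier = 4.1 kcal/mol.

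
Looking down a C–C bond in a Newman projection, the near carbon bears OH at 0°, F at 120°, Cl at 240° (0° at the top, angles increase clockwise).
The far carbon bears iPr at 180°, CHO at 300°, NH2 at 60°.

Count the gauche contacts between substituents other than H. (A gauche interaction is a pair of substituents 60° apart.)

6

Non-H gauche pairs: OH(0°)/CHO(300°); OH(0°)/NH2(60°); F(120°)/iPr(180°); F(120°)/NH2(60°); Cl(240°)/iPr(180°); Cl(240°)/CHO(300°) — 6 interactions.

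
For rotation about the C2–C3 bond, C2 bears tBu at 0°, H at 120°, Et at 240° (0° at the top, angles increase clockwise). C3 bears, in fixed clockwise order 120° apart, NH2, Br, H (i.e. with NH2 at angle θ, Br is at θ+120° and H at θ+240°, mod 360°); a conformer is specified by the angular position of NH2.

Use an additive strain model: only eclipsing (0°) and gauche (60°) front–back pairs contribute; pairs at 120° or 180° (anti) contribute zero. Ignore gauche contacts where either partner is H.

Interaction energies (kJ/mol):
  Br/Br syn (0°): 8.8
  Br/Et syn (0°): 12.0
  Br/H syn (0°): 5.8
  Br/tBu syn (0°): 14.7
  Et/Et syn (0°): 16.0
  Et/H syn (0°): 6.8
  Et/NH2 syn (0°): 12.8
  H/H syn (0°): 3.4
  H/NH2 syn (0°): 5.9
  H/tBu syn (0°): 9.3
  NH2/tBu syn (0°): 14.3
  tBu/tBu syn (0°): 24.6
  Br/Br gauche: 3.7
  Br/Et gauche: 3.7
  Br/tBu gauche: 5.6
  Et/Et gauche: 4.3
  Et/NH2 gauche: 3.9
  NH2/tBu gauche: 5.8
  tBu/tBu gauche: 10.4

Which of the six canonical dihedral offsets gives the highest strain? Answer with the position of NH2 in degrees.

NH2 at 0° (eclipsed): tBu(0°)/NH2(0°) eclipsed 14.3; H(120°)/Br(120°) eclipsed 5.8; Et(240°)/H(240°) eclipsed 6.8 → 26.9 kJ/mol.
NH2 at 60° (staggered): tBu(0°)/NH2(60°) gauche 5.8; Et(240°)/Br(180°) gauche 3.7 → 9.5 kJ/mol.
NH2 at 120° (eclipsed): tBu(0°)/H(0°) eclipsed 9.3; H(120°)/NH2(120°) eclipsed 5.9; Et(240°)/Br(240°) eclipsed 12.0 → 27.2 kJ/mol.
NH2 at 180° (staggered): tBu(0°)/Br(300°) gauche 5.6; Et(240°)/NH2(180°) gauche 3.9; Et(240°)/Br(300°) gauche 3.7 → 13.2 kJ/mol.
NH2 at 240° (eclipsed): tBu(0°)/Br(0°) eclipsed 14.7; H(120°)/H(120°) eclipsed 3.4; Et(240°)/NH2(240°) eclipsed 12.8 → 30.9 kJ/mol.
NH2 at 300° (staggered): tBu(0°)/NH2(300°) gauche 5.8; tBu(0°)/Br(60°) gauche 5.6; Et(240°)/NH2(300°) gauche 3.9 → 15.3 kJ/mol.
The maximum (30.9 kJ/mol) occurs with NH2 at 240°.

240°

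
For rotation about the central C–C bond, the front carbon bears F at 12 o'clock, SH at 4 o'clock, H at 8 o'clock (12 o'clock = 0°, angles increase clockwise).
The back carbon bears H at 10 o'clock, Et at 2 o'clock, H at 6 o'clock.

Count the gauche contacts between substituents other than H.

Non-H gauche pairs: F(0°)/Et(60°); SH(120°)/Et(60°) — 2 interactions.

2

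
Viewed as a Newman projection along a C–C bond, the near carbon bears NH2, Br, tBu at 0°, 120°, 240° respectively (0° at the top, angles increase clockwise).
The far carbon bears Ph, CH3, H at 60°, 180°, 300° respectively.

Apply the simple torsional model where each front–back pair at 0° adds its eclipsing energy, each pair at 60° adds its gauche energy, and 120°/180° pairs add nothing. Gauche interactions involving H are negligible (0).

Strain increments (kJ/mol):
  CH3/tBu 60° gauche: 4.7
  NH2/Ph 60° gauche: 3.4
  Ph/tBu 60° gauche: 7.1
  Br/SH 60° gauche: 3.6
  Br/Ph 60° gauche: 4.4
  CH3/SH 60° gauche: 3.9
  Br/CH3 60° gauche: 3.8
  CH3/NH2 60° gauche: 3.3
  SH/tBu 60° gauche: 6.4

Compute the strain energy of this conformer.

This conformer (staggered): NH2(0°)/Ph(60°) gauche 3.4; Br(120°)/Ph(60°) gauche 4.4; Br(120°)/CH3(180°) gauche 3.8; tBu(240°)/CH3(180°) gauche 4.7 → 16.3 kJ/mol.

16.3 kJ/mol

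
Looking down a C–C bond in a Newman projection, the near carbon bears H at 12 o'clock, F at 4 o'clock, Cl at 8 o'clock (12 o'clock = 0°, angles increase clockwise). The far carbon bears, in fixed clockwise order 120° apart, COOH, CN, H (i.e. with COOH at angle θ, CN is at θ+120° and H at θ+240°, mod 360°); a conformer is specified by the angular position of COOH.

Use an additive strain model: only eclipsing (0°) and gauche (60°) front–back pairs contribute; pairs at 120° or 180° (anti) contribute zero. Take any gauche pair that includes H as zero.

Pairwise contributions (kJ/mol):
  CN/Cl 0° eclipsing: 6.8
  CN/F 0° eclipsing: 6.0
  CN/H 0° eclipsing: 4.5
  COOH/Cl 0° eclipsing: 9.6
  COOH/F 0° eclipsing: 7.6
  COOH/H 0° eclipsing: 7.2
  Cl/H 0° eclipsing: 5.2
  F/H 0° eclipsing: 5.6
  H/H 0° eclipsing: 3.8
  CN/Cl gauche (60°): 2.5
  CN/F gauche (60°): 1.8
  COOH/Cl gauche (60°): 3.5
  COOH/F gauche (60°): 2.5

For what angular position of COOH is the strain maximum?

COOH at 0° (eclipsed): H(0°)/COOH(0°) eclipsed 7.2; F(120°)/CN(120°) eclipsed 6.0; Cl(240°)/H(240°) eclipsed 5.2 → 18.4 kJ/mol.
COOH at 60° (staggered): F(120°)/COOH(60°) gauche 2.5; F(120°)/CN(180°) gauche 1.8; Cl(240°)/CN(180°) gauche 2.5 → 6.8 kJ/mol.
COOH at 120° (eclipsed): H(0°)/H(0°) eclipsed 3.8; F(120°)/COOH(120°) eclipsed 7.6; Cl(240°)/CN(240°) eclipsed 6.8 → 18.2 kJ/mol.
COOH at 180° (staggered): F(120°)/COOH(180°) gauche 2.5; Cl(240°)/COOH(180°) gauche 3.5; Cl(240°)/CN(300°) gauche 2.5 → 8.5 kJ/mol.
COOH at 240° (eclipsed): H(0°)/CN(0°) eclipsed 4.5; F(120°)/H(120°) eclipsed 5.6; Cl(240°)/COOH(240°) eclipsed 9.6 → 19.7 kJ/mol.
COOH at 300° (staggered): F(120°)/CN(60°) gauche 1.8; Cl(240°)/COOH(300°) gauche 3.5 → 5.3 kJ/mol.
The maximum (19.7 kJ/mol) occurs with COOH at 240°.

240°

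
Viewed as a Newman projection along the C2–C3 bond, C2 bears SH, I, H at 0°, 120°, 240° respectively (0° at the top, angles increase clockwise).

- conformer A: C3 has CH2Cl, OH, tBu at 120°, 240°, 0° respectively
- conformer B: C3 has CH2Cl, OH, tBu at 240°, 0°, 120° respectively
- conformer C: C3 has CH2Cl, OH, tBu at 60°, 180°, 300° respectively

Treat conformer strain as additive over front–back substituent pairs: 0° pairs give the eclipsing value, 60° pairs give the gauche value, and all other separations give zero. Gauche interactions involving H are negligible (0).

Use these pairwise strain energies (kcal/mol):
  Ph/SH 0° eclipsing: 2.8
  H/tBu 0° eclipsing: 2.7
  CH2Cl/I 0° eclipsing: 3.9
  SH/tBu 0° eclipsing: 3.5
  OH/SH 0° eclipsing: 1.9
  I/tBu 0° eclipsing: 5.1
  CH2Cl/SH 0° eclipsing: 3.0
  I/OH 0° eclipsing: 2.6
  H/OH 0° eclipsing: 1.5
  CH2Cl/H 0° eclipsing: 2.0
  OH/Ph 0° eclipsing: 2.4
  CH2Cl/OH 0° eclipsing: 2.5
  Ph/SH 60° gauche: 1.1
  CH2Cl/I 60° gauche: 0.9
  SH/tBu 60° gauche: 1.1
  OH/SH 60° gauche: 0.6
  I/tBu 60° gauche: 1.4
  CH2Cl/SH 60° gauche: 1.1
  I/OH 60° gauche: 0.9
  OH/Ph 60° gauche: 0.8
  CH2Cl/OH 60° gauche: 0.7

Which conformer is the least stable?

B

A (eclipsed): SH(0°)/tBu(0°) eclipsed 3.5; I(120°)/CH2Cl(120°) eclipsed 3.9; H(240°)/OH(240°) eclipsed 1.5 → 8.9 kcal/mol.
B (eclipsed): SH(0°)/OH(0°) eclipsed 1.9; I(120°)/tBu(120°) eclipsed 5.1; H(240°)/CH2Cl(240°) eclipsed 2.0 → 9.0 kcal/mol.
C (staggered): SH(0°)/CH2Cl(60°) gauche 1.1; SH(0°)/tBu(300°) gauche 1.1; I(120°)/CH2Cl(60°) gauche 0.9; I(120°)/OH(180°) gauche 0.9 → 4.0 kcal/mol.
B has the highest total (9.0 kcal/mol).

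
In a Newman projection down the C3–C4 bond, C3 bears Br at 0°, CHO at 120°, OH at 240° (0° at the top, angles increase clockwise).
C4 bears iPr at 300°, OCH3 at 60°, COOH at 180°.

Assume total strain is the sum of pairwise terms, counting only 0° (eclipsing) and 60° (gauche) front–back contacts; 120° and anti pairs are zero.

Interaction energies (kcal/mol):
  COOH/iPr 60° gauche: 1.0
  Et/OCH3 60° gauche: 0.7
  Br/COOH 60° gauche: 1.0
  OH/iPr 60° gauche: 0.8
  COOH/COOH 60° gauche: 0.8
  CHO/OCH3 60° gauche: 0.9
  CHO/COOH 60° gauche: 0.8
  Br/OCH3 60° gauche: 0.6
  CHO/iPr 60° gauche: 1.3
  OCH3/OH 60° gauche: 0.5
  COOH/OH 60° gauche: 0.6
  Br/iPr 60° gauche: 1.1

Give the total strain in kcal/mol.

This conformer (staggered): Br(0°)/iPr(300°) gauche 1.1; Br(0°)/OCH3(60°) gauche 0.6; CHO(120°)/OCH3(60°) gauche 0.9; CHO(120°)/COOH(180°) gauche 0.8; OH(240°)/iPr(300°) gauche 0.8; OH(240°)/COOH(180°) gauche 0.6 → 4.8 kcal/mol.

4.8 kcal/mol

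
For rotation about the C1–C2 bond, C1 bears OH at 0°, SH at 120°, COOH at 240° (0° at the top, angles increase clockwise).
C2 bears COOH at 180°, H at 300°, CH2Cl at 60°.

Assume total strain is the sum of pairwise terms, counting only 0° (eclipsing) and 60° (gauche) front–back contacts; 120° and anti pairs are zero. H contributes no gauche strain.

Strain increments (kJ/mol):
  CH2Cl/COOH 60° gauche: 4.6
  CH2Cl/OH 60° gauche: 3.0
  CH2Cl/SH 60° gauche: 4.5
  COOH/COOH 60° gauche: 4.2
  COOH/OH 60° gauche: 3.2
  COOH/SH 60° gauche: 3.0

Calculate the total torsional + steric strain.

14.7 kJ/mol

This conformer (staggered): OH–CH2Cl gauche, SH–COOH gauche, SH–CH2Cl gauche, COOH–COOH gauche; 3.0 + 3.0 + 4.5 + 4.2 = 14.7 kJ/mol.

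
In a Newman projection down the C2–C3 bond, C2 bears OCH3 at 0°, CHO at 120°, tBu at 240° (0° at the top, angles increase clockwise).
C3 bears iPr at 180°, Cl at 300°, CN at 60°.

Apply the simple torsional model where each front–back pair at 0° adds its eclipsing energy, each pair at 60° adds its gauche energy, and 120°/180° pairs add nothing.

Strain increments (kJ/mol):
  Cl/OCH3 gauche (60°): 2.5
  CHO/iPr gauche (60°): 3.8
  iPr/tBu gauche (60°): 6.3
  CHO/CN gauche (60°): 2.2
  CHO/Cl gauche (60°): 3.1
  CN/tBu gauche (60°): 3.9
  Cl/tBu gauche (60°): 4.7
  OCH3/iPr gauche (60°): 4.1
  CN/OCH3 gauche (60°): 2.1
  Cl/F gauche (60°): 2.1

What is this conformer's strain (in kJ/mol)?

This conformer (staggered): OCH3–Cl gauche, OCH3–CN gauche, CHO–iPr gauche, CHO–CN gauche, tBu–iPr gauche, tBu–Cl gauche; 2.5 + 2.1 + 3.8 + 2.2 + 6.3 + 4.7 = 21.6 kJ/mol.

21.6 kJ/mol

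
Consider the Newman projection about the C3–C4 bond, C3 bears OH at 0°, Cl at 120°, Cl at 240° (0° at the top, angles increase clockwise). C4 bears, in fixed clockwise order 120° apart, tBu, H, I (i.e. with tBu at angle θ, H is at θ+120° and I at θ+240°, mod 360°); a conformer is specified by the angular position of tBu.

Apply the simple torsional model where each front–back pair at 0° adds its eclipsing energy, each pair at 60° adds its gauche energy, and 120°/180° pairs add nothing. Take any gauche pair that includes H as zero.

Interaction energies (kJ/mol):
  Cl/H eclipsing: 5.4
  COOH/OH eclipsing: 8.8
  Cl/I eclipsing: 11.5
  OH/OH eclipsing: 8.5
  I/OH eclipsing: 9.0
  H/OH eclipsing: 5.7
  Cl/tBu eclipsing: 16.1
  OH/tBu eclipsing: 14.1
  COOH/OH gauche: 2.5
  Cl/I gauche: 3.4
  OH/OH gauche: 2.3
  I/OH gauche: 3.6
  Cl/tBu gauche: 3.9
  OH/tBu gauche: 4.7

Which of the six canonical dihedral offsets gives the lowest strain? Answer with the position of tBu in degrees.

tBu at 0° (eclipsed): OH(0°)/tBu(0°) eclipsed 14.1; Cl(120°)/H(120°) eclipsed 5.4; Cl(240°)/I(240°) eclipsed 11.5 → 31.0 kJ/mol.
tBu at 60° (staggered): OH(0°)/tBu(60°) gauche 4.7; OH(0°)/I(300°) gauche 3.6; Cl(120°)/tBu(60°) gauche 3.9; Cl(240°)/I(300°) gauche 3.4 → 15.6 kJ/mol.
tBu at 120° (eclipsed): OH(0°)/I(0°) eclipsed 9.0; Cl(120°)/tBu(120°) eclipsed 16.1; Cl(240°)/H(240°) eclipsed 5.4 → 30.5 kJ/mol.
tBu at 180° (staggered): OH(0°)/I(60°) gauche 3.6; Cl(120°)/tBu(180°) gauche 3.9; Cl(120°)/I(60°) gauche 3.4; Cl(240°)/tBu(180°) gauche 3.9 → 14.8 kJ/mol.
tBu at 240° (eclipsed): OH(0°)/H(0°) eclipsed 5.7; Cl(120°)/I(120°) eclipsed 11.5; Cl(240°)/tBu(240°) eclipsed 16.1 → 33.3 kJ/mol.
tBu at 300° (staggered): OH(0°)/tBu(300°) gauche 4.7; Cl(120°)/I(180°) gauche 3.4; Cl(240°)/tBu(300°) gauche 3.9; Cl(240°)/I(180°) gauche 3.4 → 15.4 kJ/mol.
The minimum (14.8 kJ/mol) occurs with tBu at 180°.

180°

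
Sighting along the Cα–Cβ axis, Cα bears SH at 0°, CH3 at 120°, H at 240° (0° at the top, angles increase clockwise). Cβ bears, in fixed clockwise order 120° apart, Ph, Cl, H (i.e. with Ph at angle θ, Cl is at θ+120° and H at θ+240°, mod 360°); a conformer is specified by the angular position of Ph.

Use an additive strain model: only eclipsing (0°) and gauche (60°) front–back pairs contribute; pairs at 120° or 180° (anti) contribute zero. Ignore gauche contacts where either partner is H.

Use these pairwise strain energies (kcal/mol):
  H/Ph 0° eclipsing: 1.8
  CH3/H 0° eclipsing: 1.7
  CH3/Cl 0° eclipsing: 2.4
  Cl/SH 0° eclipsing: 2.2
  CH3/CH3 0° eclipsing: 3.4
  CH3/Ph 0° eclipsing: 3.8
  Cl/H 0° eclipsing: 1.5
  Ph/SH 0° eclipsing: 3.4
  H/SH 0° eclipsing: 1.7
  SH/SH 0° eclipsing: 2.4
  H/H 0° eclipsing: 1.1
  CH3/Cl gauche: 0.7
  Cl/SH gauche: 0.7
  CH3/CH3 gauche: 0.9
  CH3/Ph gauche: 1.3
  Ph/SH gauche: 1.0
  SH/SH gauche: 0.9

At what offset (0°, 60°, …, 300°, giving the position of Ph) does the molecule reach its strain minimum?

180°

Ph at 0° (eclipsed): SH–Ph eclipsed, CH3–Cl eclipsed, H–H eclipsed; 3.4 + 2.4 + 1.1 = 6.9 kcal/mol.
Ph at 60° (staggered): SH–Ph gauche, CH3–Ph gauche, CH3–Cl gauche; 1.0 + 1.3 + 0.7 = 3.0 kcal/mol.
Ph at 120° (eclipsed): SH–H eclipsed, CH3–Ph eclipsed, H–Cl eclipsed; 1.7 + 3.8 + 1.5 = 7.0 kcal/mol.
Ph at 180° (staggered): SH–Cl gauche, CH3–Ph gauche; 0.7 + 1.3 = 2.0 kcal/mol.
Ph at 240° (eclipsed): SH–Cl eclipsed, CH3–H eclipsed, H–Ph eclipsed; 2.2 + 1.7 + 1.8 = 5.7 kcal/mol.
Ph at 300° (staggered): SH–Ph gauche, SH–Cl gauche, CH3–Cl gauche; 1.0 + 0.7 + 0.7 = 2.4 kcal/mol.
The minimum (2.0 kcal/mol) occurs with Ph at 180°.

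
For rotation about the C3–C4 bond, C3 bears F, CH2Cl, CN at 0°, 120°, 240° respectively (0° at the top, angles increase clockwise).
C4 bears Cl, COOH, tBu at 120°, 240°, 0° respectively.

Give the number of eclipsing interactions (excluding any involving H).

Non-H eclipsing pairs: F(0°)/tBu(0°); CH2Cl(120°)/Cl(120°); CN(240°)/COOH(240°) — 3 interactions.

3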